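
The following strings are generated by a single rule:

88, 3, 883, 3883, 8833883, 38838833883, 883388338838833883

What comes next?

38838833883883388338838833883

From term 3 onward, concatenate the second-to-last term with the last: 88·3 = 883, 3·883 = 3883, …
The next term joins 38838833883 and 883388338838833883.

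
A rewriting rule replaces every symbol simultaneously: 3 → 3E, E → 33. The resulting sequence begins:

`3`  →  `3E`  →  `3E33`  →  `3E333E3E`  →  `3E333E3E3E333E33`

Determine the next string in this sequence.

Replace each of the 16 characters of 3E333E3E3E333E33 in place — 3E 33 3E 3E 3E 33 3E 33 3E 33 3E 3E 3E 33 3E 3E — and concatenate.

3E333E3E3E333E333E333E3E3E333E3E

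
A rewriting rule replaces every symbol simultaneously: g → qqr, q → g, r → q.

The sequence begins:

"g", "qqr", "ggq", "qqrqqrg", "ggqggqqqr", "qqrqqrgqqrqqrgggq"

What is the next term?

Rewriting the 17 symbols of qqrqqrgqqrqqrgggq one by one yields g g q g g q qqr g g q g g q qqr qqr qqr g; concatenated:

ggqggqqqrggqggqqqrqqrqqrg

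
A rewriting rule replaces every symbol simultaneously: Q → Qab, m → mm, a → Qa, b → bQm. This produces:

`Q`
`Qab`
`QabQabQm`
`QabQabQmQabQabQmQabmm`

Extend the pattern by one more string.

Rewriting the 21 symbols of QabQabQmQabQabQmQabmm one by one yields Qab Qa bQm Qab Qa bQm Qab mm Qab Qa bQm Qab Qa bQm Qab mm Qab Qa bQm mm mm; concatenated:

QabQabQmQabQabQmQabmmQabQabQmQabQabQmQabmmQabQabQmmmmm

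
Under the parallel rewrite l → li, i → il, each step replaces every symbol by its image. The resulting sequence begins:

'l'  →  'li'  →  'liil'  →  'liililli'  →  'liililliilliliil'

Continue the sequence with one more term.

Rewriting the 16 symbols of liililliilliliil one by one yields li il il li il li li il il li li il li il il li; concatenated:

liililliilliliililliliilliililli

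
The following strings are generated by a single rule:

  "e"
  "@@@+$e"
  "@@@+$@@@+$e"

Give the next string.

The strings grow by a fixed prefix @@@+$ each time.
One more step from @@@+$@@@+$e gives the answer.

@@@+$@@@+$@@@+$e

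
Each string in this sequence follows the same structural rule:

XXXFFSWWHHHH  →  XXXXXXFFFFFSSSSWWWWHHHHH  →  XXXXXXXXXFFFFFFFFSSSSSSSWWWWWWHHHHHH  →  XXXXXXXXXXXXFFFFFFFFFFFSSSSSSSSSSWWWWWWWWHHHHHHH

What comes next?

XXXXXXXXXXXXXXXFFFFFFFFFFFFFFSSSSSSSSSSSSSWWWWWWWWWWHHHHHHHH

Reading off run lengths: X runs 3, 6, 9, 12; F runs 2, 5, 8, 11; S runs 1, 4, 7, 10; W runs 2, 4, 6, 8; H runs 4, 5, 6, 7 — each is linear in n (n = 1, 2, …).
For the next term, n = 5, so the run lengths are 15, 14, 13, 10, 8.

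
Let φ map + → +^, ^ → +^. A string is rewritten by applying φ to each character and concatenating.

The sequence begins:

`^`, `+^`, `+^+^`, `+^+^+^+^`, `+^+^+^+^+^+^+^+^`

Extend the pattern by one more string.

Rewriting the 16 symbols of +^+^+^+^+^+^+^+^ one by one yields +^ +^ +^ +^ +^ +^ +^ +^ +^ +^ +^ +^ +^ +^ +^ +^; concatenated:

+^+^+^+^+^+^+^+^+^+^+^+^+^+^+^+^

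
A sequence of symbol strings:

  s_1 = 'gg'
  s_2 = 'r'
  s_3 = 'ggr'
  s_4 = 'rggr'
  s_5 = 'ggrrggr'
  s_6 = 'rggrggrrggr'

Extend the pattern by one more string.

ggrrggrrggrggrrggr

Each term (from the third on) is the two preceding terms concatenated in order: term 3 = gg·r = ggr.
So term 7 is ggrrggr·rggrggrrggr.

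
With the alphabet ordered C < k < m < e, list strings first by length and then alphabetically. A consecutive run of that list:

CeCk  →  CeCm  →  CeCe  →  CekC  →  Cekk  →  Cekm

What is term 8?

CemC

Advancing 2 positions from Cekm through Cekm → Ceke reaches term 8.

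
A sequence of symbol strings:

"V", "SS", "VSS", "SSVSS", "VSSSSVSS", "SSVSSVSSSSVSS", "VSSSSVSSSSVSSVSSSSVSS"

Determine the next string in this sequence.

This is a Fibonacci-style word recurrence s(k) = s(k−2)·s(k−1): e.g. V·SS = VSS.
Continuing: SSVSSVSSSSVSS · VSSSSVSSSSVSSVSSSSVSS gives term 8.

SSVSSVSSSSVSSVSSSSVSSSSVSSVSSSSVSS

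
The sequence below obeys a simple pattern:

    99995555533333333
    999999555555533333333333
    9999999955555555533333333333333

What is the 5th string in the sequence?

999999999999555555555555533333333333333333333

Term n consists of 2n 9's, followed by 2n+1 5's, followed by 3n+2 3's, where the shown terms are n = 2, 3, 4.
For term 5, n = 6, so the run lengths are 12, 13, 20.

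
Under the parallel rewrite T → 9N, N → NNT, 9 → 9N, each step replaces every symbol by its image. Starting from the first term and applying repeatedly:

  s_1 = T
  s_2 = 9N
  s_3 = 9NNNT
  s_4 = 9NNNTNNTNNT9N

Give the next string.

9NNNTNNTNNT9NNNTNNT9NNNTNNT9N9NNNT

φ(9NNNTNNTNNT9N) expands symbol-by-symbol to 9N NNT NNT NNT 9N NNT NNT 9N NNT NNT 9N 9N NNT; joining the 13 pieces gives the next term.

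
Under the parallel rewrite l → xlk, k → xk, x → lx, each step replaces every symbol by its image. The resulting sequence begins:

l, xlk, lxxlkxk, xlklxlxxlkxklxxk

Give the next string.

Replace each of the 16 characters of xlklxlxxlkxklxxk in place — lx xlk xk xlk lx xlk lx lx xlk xk lx xk xlk lx lx xk — and concatenate.

lxxlkxkxlklxxlklxlxxlkxklxxkxlklxlxxk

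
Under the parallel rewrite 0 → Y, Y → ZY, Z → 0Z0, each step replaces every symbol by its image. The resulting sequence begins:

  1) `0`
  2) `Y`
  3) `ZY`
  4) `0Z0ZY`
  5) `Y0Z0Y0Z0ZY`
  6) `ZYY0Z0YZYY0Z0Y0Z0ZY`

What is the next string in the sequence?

Replace each of the 19 characters of ZYY0Z0YZYY0Z0Y0Z0ZY in place — 0Z0 ZY ZY Y 0Z0 Y ZY 0Z0 ZY ZY Y 0Z0 Y ZY Y 0Z0 Y 0Z0 ZY — and concatenate.

0Z0ZYZYY0Z0YZY0Z0ZYZYY0Z0YZYY0Z0Y0Z0ZY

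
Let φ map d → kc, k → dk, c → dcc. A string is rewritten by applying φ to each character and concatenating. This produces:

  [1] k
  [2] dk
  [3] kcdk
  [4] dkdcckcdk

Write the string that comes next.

Rewriting each symbol of dkdcckcdk: d→kc, k→dk, d→kc, c→dcc, c→dcc, k→dk, c→dcc, d→kc, k→dk, which concatenates to kc dk kc dcc dcc dk dcc kc dk.

kcdkkcdccdccdkdcckcdk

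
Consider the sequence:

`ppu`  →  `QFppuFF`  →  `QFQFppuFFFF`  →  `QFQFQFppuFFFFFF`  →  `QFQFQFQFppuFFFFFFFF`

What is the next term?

Each term wraps the previous one in QF on the left and FF on the right.
Applying this once more to QFQFQFQFppuFFFFFFFF:

QFQFQFQFQFppuFFFFFFFFFF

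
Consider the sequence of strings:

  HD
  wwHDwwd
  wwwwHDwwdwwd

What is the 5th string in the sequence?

wwwwwwwwHDwwdwwdwwdwwd

s(k+1) = ww·s(k)·wwd, so each term gains ww as a prefix and wwd as a suffix.
From wwwwHDwwdwwd, 2 further steps: wwwwHDwwdwwd → wwwwwwHDwwdwwdwwd → (answer).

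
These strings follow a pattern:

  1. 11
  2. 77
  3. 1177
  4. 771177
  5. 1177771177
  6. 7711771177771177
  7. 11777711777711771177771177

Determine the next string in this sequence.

Each term (from the third on) is the two preceding terms concatenated in order: term 3 = 11·77 = 1177.
The next term joins 7711771177771177 and 11777711777711771177771177.

771177117777117711777711777711771177771177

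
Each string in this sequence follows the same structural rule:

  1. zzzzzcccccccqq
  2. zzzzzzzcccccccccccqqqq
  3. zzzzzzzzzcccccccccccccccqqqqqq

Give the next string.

zzzzzzzzzzzcccccccccccccccccccqqqqqqqq

Each string has the form z^{2n+3} c^{4n+3} q^{2n} (n = 1, 2, …).
At n = 4 the blocks have lengths 11, 19, 8.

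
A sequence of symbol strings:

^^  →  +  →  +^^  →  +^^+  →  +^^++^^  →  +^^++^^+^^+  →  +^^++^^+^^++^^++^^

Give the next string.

+^^++^^+^^++^^++^^+^^++^^+^^+

From term 3 onward, concatenate the last term with the second-to-last: +·^^ = +^^, +^^·+ = +^^+, …
The next term joins +^^++^^+^^++^^++^^ and +^^++^^+^^+.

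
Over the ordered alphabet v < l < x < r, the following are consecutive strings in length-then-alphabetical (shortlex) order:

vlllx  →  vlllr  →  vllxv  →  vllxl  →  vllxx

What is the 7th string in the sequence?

vllrv

Stepping forward 2 times from vllxx: vllxx → vllxr, then the target.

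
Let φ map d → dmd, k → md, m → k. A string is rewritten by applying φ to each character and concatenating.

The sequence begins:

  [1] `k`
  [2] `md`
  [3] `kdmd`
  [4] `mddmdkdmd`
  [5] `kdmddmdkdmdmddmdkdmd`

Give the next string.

mddmdkdmddmdkdmdmddmdkdmdkdmddmdkdmdmddmdkdmd

Applying the rule to each of the 20 symbols of kdmddmdkdmdmddmdkdmd gives the pieces md dmd k dmd dmd k dmd md dmd k dmd k dmd dmd k dmd md dmd k dmd, which concatenate to the answer.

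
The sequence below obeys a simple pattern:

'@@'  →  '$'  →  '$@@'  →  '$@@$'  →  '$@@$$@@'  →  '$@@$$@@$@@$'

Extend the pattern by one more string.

$@@$$@@$@@$$@@$$@@

Each term (from the third on) is the previous term followed by the one before it: term 3 = $·@@ = $@@.
So term 7 is $@@$$@@$@@$·$@@$$@@.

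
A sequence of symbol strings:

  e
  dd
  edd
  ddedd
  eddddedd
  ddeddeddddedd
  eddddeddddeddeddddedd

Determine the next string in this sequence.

Each term (from the third on) is the two preceding terms concatenated in order: term 3 = e·dd = edd.
The next term joins ddeddeddddedd and eddddeddddeddeddddedd.

ddeddeddddeddeddddeddddeddeddddedd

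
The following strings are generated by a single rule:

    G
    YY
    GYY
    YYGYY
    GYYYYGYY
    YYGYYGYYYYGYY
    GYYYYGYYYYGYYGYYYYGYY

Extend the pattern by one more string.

YYGYYGYYYYGYYGYYYYGYYYYGYYGYYYYGYY

This is a Fibonacci-style word recurrence s(k) = s(k−2)·s(k−1): e.g. G·YY = GYY.
The next term joins YYGYYGYYYYGYY and GYYYYGYYYYGYYGYYYYGYY.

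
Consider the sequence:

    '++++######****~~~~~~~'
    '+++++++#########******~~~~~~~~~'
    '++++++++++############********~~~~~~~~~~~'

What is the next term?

The n-th term is 3n-2 +'s then 3n #'s then 2n *'s then 2n+3 ~'s, where the shown terms are n = 2, 3, 4.
Setting n = 5 gives 13, 15, 10, 13 characters in each block.

+++++++++++++###############**********~~~~~~~~~~~~~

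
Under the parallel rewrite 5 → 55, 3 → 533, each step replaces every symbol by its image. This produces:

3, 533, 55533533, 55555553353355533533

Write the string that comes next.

Rewriting the 20 symbols of 55555553353355533533 one by one yields 55 55 55 55 55 55 55 533 533 55 533 533 55 55 55 533 533 55 533 533; concatenated:

555555555555555335335553353355555553353355533533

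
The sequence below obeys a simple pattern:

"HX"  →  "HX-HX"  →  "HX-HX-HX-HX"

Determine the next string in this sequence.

Each string is two copies of the previous one joined by '-'.
So the next term is two copies of HX-HX-HX-HX with '-' between the halves.

HX-HX-HX-HX-HX-HX-HX-HX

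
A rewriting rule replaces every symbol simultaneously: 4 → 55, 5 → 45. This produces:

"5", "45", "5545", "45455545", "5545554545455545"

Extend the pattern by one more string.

Replace each of the 16 characters of 5545554545455545 in place — 45 45 55 45 45 45 55 45 55 45 55 45 45 45 55 45 — and concatenate.

45455545454555455545554545455545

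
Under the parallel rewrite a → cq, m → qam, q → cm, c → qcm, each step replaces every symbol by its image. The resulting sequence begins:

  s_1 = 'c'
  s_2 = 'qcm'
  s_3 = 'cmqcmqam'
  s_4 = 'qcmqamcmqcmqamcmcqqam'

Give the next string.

Rewriting the 21 symbols of qcmqamcmqcmqamcmcqqam one by one yields cm qcm qam cm cq qam qcm qam cm qcm qam cm cq qam qcm qam qcm cm cm cq qam; concatenated:

cmqcmqamcmcqqamqcmqamcmqcmqamcmcqqamqcmqamqcmcmcmcqqam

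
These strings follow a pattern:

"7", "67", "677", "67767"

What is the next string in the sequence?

67767677

Each term (from the third on) is the previous term followed by the one before it: term 3 = 67·7 = 677.
So term 5 is 67767·677.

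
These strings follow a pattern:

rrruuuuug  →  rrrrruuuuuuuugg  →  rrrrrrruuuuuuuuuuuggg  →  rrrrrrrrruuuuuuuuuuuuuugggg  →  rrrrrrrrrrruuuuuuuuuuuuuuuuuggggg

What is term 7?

rrrrrrrrrrrrrrruuuuuuuuuuuuuuuuuuuuuuuggggggg

Term n consists of 2n+1 r's, followed by 3n+2 u's, followed by n g's (n = 1, 2, …).
For term 7, n = 7, so the run lengths are 15, 23, 7.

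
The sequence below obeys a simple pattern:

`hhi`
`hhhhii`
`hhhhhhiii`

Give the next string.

hhhhhhhhiiii

The n-th term is 2n h's then n i's (n = 1, 2, …).
At n = 4 the blocks have lengths 8, 4.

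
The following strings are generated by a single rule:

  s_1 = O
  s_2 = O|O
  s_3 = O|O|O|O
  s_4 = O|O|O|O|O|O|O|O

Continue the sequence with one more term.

s(k+1) = s(k)·|·s(k) — each term doubles the last with '|' between the halves.
Doubling O|O|O|O|O|O|O|O with '|' between the halves:

O|O|O|O|O|O|O|O|O|O|O|O|O|O|O|O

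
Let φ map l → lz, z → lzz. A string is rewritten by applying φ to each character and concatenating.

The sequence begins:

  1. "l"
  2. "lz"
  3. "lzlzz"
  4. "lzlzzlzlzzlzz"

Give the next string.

lzlzzlzlzzlzzlzlzzlzlzzlzzlzlzzlzz

φ(lzlzzlzlzzlzz) expands symbol-by-symbol to lz lzz lz lzz lzz lz lzz lz lzz lzz lz lzz lzz; joining the 13 pieces gives the next term.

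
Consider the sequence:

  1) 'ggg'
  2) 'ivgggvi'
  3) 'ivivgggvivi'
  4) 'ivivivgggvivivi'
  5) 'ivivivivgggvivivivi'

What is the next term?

s(k+1) = iv·s(k)·vi, so each term gains iv as a prefix and vi as a suffix.
Applying this once more to ivivivivgggvivivivi:

ivivivivivgggvivivivivi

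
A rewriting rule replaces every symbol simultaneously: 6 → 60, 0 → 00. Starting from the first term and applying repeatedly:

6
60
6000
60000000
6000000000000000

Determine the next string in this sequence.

Rewriting the 16 symbols of 6000000000000000 one by one yields 60 00 00 00 00 00 00 00 00 00 00 00 00 00 00 00; concatenated:

60000000000000000000000000000000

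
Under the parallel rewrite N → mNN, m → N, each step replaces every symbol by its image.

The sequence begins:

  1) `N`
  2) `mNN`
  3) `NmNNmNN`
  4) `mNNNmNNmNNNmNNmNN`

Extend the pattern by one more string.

NmNNmNNmNNNmNNmNNNmNNmNNmNNNmNNmNNNmNNmNN

Applying the rule to each of the 17 symbols of mNNNmNNmNNNmNNmNN gives the pieces N mNN mNN mNN N mNN mNN N mNN mNN mNN N mNN mNN N mNN mNN, which concatenate to the answer.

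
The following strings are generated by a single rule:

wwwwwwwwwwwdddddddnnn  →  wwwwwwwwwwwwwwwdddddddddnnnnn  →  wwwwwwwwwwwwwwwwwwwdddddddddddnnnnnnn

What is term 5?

wwwwwwwwwwwwwwwwwwwwwwwwwwwdddddddddddddddnnnnnnnnnnn

Reading off run lengths: w runs 11, 15, 19; d runs 7, 9, 11; n runs 3, 5, 7 — each is linear in n, where the shown terms are n = 2, 3, 4.
At n = 6 the blocks have lengths 27, 15, 11.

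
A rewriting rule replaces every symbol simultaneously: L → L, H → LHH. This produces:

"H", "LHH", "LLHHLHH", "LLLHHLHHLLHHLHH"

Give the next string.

Replace each of the 15 characters of LLLHHLHHLLHHLHH in place — L L L LHH LHH L LHH LHH L L LHH LHH L LHH LHH — and concatenate.

LLLLHHLHHLLHHLHHLLLHHLHHLLHHLHH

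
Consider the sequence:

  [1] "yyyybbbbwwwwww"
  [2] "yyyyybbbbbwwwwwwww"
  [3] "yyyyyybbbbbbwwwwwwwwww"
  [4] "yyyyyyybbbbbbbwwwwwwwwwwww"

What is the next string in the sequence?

yyyyyyyybbbbbbbbwwwwwwwwwwwwww

The n-th term is n+1 y's then n+1 b's then 2n w's, where the shown terms are n = 3, 4, 5, 6.
At n = 7 the blocks have lengths 8, 8, 14.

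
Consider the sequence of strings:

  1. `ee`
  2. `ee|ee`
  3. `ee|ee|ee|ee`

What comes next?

s(k+1) = s(k)·|·s(k) — each term doubles the last with '|' between the halves.
Doubling ee|ee|ee|ee with '|' between the halves:

ee|ee|ee|ee|ee|ee|ee|ee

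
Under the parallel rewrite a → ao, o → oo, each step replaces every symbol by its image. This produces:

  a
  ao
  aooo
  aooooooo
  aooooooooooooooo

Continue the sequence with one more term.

Applying the rule to each of the 16 symbols of aooooooooooooooo gives the pieces ao oo oo oo oo oo oo oo oo oo oo oo oo oo oo oo, which concatenate to the answer.

aooooooooooooooooooooooooooooooo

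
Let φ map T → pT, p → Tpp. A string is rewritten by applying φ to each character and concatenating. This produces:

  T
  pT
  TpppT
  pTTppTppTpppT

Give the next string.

TpppTpTTppTpppTTppTpppTTppTppTpppT

φ(pTTppTppTpppT) expands symbol-by-symbol to Tpp pT pT Tpp Tpp pT Tpp Tpp pT Tpp Tpp Tpp pT; joining the 13 pieces gives the next term.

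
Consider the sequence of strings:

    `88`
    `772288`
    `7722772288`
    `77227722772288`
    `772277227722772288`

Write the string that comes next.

Each term is the previous one with 7722 prepended.
Applying this once more to 772277227722772288:

7722772277227722772288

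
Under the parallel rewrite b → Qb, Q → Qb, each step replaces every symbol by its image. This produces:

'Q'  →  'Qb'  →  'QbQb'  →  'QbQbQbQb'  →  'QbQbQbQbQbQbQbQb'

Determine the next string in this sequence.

QbQbQbQbQbQbQbQbQbQbQbQbQbQbQbQb

Applying the rule to each of the 16 symbols of QbQbQbQbQbQbQbQb gives the pieces Qb Qb Qb Qb Qb Qb Qb Qb Qb Qb Qb Qb Qb Qb Qb Qb, which concatenate to the answer.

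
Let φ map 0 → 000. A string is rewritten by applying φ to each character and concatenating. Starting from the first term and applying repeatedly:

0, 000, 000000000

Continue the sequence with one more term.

Expanding 000000000: 0→000, 0→000, 0→000, 0→000, 0→000, 0→000, 0→000, 0→000, 0→000. Concatenated: 000 000 000 000 000 000 000 000 000.

000000000000000000000000000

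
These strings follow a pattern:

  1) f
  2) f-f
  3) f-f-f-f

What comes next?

f-f-f-f-f-f-f-f

Each string is two copies of the previous one joined by '-'.
So the next term is two copies of f-f-f-f with '-' between the halves.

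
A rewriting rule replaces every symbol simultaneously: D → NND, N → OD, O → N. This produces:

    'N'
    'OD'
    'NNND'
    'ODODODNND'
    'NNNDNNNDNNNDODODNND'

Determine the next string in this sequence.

φ(NNNDNNNDNNNDODODNND) expands symbol-by-symbol to OD OD OD NND OD OD OD NND OD OD OD NND N NND N NND OD OD NND; joining the 19 pieces gives the next term.

ODODODNNDODODODNNDODODODNNDNNNDNNNDODODNND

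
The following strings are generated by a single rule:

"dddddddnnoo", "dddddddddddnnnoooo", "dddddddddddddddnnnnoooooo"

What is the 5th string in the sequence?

Reading off run lengths: d runs 7, 11, 15; n runs 2, 3, 4; o runs 2, 4, 6 — each is linear in n (n = 1, 2, …).
At n = 5 the blocks have lengths 23, 6, 10.

dddddddddddddddddddddddnnnnnnoooooooooo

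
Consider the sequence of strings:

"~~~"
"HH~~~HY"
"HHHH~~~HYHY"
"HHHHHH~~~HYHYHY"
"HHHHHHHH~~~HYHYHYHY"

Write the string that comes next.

Each term wraps the previous one in HH on the left and HY on the right.
Applying this once more to HHHHHHHH~~~HYHYHYHY:

HHHHHHHHHH~~~HYHYHYHYHY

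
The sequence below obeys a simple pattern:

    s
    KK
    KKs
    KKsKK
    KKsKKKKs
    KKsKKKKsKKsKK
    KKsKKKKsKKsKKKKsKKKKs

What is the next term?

This is a Fibonacci-style word recurrence s(k) = s(k−1)·s(k−2): e.g. KK·s = KKs.
The next term joins KKsKKKKsKKsKKKKsKKKKs and KKsKKKKsKKsKK.

KKsKKKKsKKsKKKKsKKKKsKKsKKKKsKKsKK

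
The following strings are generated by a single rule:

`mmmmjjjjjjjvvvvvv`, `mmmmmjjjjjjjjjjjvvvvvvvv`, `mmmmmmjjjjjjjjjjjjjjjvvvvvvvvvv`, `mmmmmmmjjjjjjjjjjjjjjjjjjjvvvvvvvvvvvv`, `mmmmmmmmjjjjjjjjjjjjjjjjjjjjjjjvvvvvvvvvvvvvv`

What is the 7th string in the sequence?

Reading off run lengths: m runs 4, 5, 6, 7, 8; j runs 7, 11, 15, 19, 23; v runs 6, 8, 10, 12, 14 — each is linear in n, where the shown terms are n = 2, 3, 4, 5, 6.
At n = 8 the blocks have lengths 10, 31, 18.

mmmmmmmmmmjjjjjjjjjjjjjjjjjjjjjjjjjjjjjjjvvvvvvvvvvvvvvvvvv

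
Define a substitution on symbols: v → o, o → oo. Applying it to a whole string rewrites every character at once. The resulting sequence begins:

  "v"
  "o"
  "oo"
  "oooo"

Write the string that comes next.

Apply φ to oooo symbol by symbol: o→oo, o→oo, o→oo, o→oo; joined: oo oo oo oo.

oooooooo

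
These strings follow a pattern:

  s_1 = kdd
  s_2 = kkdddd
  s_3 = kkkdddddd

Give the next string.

Each string has the form k^{n} d^{2n} (n = 1, 2, …).
At n = 4 the blocks have lengths 4, 8.

kkkkdddddddd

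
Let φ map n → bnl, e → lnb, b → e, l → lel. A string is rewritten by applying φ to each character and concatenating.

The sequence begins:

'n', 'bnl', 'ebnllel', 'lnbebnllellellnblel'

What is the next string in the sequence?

Rewriting the 19 symbols of lnbebnllellellnblel one by one yields lel bnl e lnb e bnl lel lel lnb lel lel lnb lel lel bnl e lel lnb lel; concatenated:

lelbnlelnbebnllellellnblellellnblellelbnlelellnblel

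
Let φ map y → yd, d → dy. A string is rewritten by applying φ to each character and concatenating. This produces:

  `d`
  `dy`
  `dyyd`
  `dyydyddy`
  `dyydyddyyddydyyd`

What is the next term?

Replace each of the 16 characters of dyydyddyyddydyyd in place — dy yd yd dy yd dy dy yd yd dy dy yd dy yd yd dy — and concatenate.

dyydyddyyddydyydyddydyyddyydyddy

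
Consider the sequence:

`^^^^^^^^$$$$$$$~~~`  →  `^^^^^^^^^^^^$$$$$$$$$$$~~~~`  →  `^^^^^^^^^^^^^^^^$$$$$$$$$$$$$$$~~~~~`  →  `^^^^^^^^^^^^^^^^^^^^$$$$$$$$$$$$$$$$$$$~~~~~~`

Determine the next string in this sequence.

The n-th term is 4n ^'s then 4n-1 $'s then n+1 ~'s, where the shown terms are n = 2, 3, 4, 5.
Setting n = 6 gives 24, 23, 7 characters in each block.

^^^^^^^^^^^^^^^^^^^^^^^^$$$$$$$$$$$$$$$$$$$$$$$~~~~~~~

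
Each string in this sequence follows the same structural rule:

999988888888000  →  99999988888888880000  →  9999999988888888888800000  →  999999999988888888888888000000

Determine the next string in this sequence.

99999999999988888888888888880000000

Reading off run lengths: 9 runs 4, 6, 8, 10; 8 runs 8, 10, 12, 14; 0 runs 3, 4, 5, 6 — each is linear in n, where the shown terms are n = 3, 4, 5, 6.
At n = 7 the blocks have lengths 12, 16, 7.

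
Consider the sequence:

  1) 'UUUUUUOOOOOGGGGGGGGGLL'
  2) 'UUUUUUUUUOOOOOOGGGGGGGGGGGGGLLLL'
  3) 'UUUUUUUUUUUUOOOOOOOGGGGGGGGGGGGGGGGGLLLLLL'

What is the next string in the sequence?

UUUUUUUUUUUUUUUOOOOOOOOGGGGGGGGGGGGGGGGGGGGGLLLLLLLL

Each string has the form U^{3n} O^{n+3} G^{4n+1} L^{2n-2}, where the shown terms are n = 2, 3, 4.
For the next term, n = 5, so the run lengths are 15, 8, 21, 8.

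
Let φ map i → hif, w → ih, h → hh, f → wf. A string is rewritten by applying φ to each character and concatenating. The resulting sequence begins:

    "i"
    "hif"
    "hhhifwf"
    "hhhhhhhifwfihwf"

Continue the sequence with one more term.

hhhhhhhhhhhhhhhifwfihwfhifhhihwf

φ(hhhhhhhifwfihwf) expands symbol-by-symbol to hh hh hh hh hh hh hh hif wf ih wf hif hh ih wf; joining the 15 pieces gives the next term.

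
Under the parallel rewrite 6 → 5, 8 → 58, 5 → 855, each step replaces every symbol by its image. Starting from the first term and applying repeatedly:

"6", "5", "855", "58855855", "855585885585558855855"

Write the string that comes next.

Applying the rule to each of the 21 symbols of 855585885585558855855 gives the pieces 58 855 855 855 58 855 58 58 855 855 58 855 855 855 58 58 855 855 58 855 855, which concatenate to the answer.

5885585585558855585885585558855855855585885585558855855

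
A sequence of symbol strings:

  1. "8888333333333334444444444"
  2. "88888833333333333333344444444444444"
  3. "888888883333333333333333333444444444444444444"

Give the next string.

Term n consists of 2n 8's, followed by 4n+3 3's, followed by 4n+2 4's, where the shown terms are n = 2, 3, 4.
For the next term, n = 5, so the run lengths are 10, 23, 22.

8888888888333333333333333333333334444444444444444444444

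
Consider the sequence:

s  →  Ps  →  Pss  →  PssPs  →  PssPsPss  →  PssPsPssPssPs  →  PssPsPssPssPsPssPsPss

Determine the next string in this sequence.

From term 3 onward, concatenate the last term with the second-to-last: Ps·s = Pss, Pss·Ps = PssPs, …
The next term joins PssPsPssPssPsPssPsPss and PssPsPssPssPs.

PssPsPssPssPsPssPsPssPssPsPssPssPs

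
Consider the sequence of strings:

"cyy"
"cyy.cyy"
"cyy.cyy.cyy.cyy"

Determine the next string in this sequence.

Each string is two copies of the previous one joined by '.'.
Doubling cyy.cyy.cyy.cyy with '.' between the halves:

cyy.cyy.cyy.cyy.cyy.cyy.cyy.cyy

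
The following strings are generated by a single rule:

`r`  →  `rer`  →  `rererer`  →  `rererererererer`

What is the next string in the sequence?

Each string is two copies of the previous one joined by 'e'.
Doubling rererererererer with 'e' between the halves:

rererererererererererererererer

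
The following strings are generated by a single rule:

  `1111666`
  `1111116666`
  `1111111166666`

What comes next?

The n-th term is 2n 1's then n+1 6's, where the shown terms are n = 2, 3, 4.
At n = 5 the blocks have lengths 10, 6.

1111111111666666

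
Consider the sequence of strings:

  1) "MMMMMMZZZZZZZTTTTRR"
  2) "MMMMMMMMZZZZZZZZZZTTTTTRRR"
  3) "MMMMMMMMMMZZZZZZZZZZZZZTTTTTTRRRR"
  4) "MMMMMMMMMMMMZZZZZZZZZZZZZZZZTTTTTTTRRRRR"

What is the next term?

Term n consists of 2n M's, followed by 3n-2 Z's, followed by n+1 T's, followed by n-1 R's, where the shown terms are n = 3, 4, 5, 6.
At n = 7 the blocks have lengths 14, 19, 8, 6.

MMMMMMMMMMMMMMZZZZZZZZZZZZZZZZZZZTTTTTTTTRRRRRR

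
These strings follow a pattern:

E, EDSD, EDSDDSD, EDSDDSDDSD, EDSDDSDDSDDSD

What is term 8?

EDSDDSDDSDDSDDSDDSDDSD

Each term is the previous one with DSD appended.
From EDSDDSDDSDDSD, 3 further steps: EDSDDSDDSDDSD → EDSDDSDDSDDSDDSD → EDSDDSDDSDDSDDSDDSD → (answer).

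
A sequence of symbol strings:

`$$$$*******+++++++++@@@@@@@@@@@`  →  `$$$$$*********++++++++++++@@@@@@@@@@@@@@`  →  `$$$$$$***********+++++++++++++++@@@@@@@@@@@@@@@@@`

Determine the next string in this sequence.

$$$$$$$*************++++++++++++++++++@@@@@@@@@@@@@@@@@@@@

Term n consists of n+1 $'s, followed by 2n+1 *'s, followed by 3n +'s, followed by 3n+2 @'s, where the shown terms are n = 3, 4, 5.
For the next term, n = 6, so the run lengths are 7, 13, 18, 20.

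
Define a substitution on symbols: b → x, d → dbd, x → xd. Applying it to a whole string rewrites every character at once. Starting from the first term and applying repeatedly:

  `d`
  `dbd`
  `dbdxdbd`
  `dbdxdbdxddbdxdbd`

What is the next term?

Rewriting the 16 symbols of dbdxdbdxddbdxdbd one by one yields dbd x dbd xd dbd x dbd xd dbd dbd x dbd xd dbd x dbd; concatenated:

dbdxdbdxddbdxdbdxddbddbdxdbdxddbdxdbd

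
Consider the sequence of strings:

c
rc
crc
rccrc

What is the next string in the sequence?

From term 3 onward, concatenate the second-to-last term with the last: c·rc = crc, rc·crc = rccrc, …
The next term joins crc and rccrc.

crcrccrc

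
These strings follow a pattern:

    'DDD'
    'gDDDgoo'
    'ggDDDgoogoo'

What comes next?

gggDDDgoogoogoo

Every step adds g to the front and goo to the end of the previous string.
So the next term is g·ggDDDgoogoo·goo.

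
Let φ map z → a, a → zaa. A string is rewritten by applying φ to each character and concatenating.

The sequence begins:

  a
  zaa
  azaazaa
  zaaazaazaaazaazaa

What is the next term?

Replace each of the 17 characters of zaaazaazaaazaazaa in place — a zaa zaa zaa a zaa zaa a zaa zaa zaa a zaa zaa a zaa zaa — and concatenate.

azaazaazaaazaazaaazaazaazaaazaazaaazaazaa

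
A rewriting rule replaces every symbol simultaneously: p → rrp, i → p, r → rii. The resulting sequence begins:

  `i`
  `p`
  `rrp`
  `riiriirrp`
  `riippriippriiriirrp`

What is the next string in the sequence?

riipprrprrpriipprrprrpriippriippriiriirrp

Replace each of the 19 characters of riippriippriiriirrp in place — rii p p rrp rrp rii p p rrp rrp rii p p rii p p rii rii rrp — and concatenate.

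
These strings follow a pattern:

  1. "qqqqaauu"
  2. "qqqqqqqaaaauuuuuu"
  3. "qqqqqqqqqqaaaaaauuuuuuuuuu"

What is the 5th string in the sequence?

qqqqqqqqqqqqqqqqaaaaaaaaaauuuuuuuuuuuuuuuuuu

Reading off run lengths: q runs 4, 7, 10; a runs 2, 4, 6; u runs 2, 6, 10 — each is linear in n (n = 1, 2, …).
Setting n = 5 gives 16, 10, 18 characters in each block.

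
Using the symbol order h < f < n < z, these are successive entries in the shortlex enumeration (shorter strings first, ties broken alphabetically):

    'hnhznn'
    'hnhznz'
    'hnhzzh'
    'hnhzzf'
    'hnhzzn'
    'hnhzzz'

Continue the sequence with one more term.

hnfhhh

Find the rightmost character of hnhzzz below z, bump it to the next letter, and reset everything to its right to h.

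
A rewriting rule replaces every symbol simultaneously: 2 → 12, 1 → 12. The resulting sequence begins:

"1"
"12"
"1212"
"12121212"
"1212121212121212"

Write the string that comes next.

Rewriting the 16 symbols of 1212121212121212 one by one yields 12 12 12 12 12 12 12 12 12 12 12 12 12 12 12 12; concatenated:

12121212121212121212121212121212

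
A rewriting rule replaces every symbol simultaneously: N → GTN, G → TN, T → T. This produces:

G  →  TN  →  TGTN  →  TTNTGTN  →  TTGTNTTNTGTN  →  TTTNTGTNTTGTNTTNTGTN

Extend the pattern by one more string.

φ(TTTNTGTNTTGTNTTNTGTN) expands symbol-by-symbol to T T T GTN T TN T GTN T T TN T GTN T T GTN T TN T GTN; joining the 20 pieces gives the next term.

TTTGTNTTNTGTNTTTNTGTNTTGTNTTNTGTN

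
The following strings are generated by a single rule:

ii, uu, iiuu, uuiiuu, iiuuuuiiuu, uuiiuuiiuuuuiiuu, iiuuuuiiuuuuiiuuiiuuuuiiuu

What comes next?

uuiiuuiiuuuuiiuuiiuuuuiiuuuuiiuuiiuuuuiiuu

This is a Fibonacci-style word recurrence s(k) = s(k−2)·s(k−1): e.g. ii·uu = iiuu.
Continuing: uuiiuuiiuuuuiiuu · iiuuuuiiuuuuiiuuiiuuuuiiuu gives term 8.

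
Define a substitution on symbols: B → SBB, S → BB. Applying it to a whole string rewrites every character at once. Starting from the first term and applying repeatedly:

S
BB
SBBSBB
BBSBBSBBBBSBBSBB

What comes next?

Rewriting the 16 symbols of BBSBBSBBBBSBBSBB one by one yields SBB SBB BB SBB SBB BB SBB SBB SBB SBB BB SBB SBB BB SBB SBB; concatenated:

SBBSBBBBSBBSBBBBSBBSBBSBBSBBBBSBBSBBBBSBBSBB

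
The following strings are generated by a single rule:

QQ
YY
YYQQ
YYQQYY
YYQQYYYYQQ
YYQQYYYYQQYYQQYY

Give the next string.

YYQQYYYYQQYYQQYYYYQQYYYYQQ

Each term (from the third on) is the previous term followed by the one before it: term 3 = YY·QQ = YYQQ.
The next term joins YYQQYYYYQQYYQQYY and YYQQYYYYQQ.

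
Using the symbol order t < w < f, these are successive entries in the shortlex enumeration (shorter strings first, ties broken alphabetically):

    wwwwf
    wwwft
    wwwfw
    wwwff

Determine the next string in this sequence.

wwftt

The successor of wwwff increments the rightmost position that isn't already f and resets every position after it to t.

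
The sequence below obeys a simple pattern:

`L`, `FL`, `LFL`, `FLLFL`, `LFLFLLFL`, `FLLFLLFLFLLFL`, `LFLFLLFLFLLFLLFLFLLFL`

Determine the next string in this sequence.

FLLFLLFLFLLFLLFLFLLFLFLLFLLFLFLLFL

This is a Fibonacci-style word recurrence s(k) = s(k−2)·s(k−1): e.g. L·FL = LFL.
The next term joins FLLFLLFLFLLFL and LFLFLLFLFLLFLLFLFLLFL.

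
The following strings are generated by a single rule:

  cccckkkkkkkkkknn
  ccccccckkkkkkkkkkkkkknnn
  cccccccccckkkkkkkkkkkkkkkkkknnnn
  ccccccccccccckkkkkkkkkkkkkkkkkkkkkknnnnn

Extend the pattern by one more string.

Each string has the form c^{3n-2} k^{4n+2} n^{n}, where the shown terms are n = 2, 3, 4, 5.
At n = 6 the blocks have lengths 16, 26, 6.

cccccccccccccccckkkkkkkkkkkkkkkkkkkkkkkkkknnnnnn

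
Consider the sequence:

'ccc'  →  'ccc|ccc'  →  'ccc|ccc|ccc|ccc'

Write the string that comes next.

ccc|ccc|ccc|ccc|ccc|ccc|ccc|ccc

Each string is two copies of the previous one joined by '|'.
So the next term is two copies of ccc|ccc|ccc|ccc with '|' between the halves.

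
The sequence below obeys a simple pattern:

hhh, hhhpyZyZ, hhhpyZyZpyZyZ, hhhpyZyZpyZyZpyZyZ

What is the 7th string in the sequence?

hhhpyZyZpyZyZpyZyZpyZyZpyZyZpyZyZ

The strings grow by a fixed suffix pyZyZ each time.
From hhhpyZyZpyZyZpyZyZ, 3 further steps: hhhpyZyZpyZyZpyZyZ → hhhpyZyZpyZyZpyZyZpyZyZ → hhhpyZyZpyZyZpyZyZpyZyZpyZyZ → (answer).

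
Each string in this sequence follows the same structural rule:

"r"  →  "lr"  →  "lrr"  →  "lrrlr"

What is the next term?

From term 3 onward, concatenate the last term with the second-to-last: lr·r = lrr, lrr·lr = lrrlr, …
So term 5 is lrrlr·lrr.

lrrlrlrr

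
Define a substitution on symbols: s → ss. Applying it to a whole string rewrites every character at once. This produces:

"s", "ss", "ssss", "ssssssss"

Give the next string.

Apply φ to ssssssss symbol by symbol: s→ss, s→ss, s→ss, s→ss, s→ss, s→ss, s→ss, s→ss; joined: ss ss ss ss ss ss ss ss.

ssssssssssssssss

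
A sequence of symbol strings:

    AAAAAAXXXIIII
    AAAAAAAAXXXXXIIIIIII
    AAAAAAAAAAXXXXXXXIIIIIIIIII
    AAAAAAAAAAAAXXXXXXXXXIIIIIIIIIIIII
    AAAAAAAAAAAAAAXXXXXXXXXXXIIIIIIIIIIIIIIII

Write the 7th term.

AAAAAAAAAAAAAAAAAAXXXXXXXXXXXXXXXIIIIIIIIIIIIIIIIIIIIII

The n-th term is 2n+2 A's then 2n-1 X's then 3n-2 I's, where the shown terms are n = 2, 3, 4, 5, 6.
At n = 8 the blocks have lengths 18, 15, 22.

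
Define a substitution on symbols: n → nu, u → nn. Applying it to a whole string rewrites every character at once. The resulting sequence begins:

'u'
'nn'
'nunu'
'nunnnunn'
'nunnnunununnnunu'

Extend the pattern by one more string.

nunnnunununnnunnnunnnunununnnunn

Applying the rule to each of the 16 symbols of nunnnunununnnunu gives the pieces nu nn nu nu nu nn nu nn nu nn nu nu nu nn nu nn, which concatenate to the answer.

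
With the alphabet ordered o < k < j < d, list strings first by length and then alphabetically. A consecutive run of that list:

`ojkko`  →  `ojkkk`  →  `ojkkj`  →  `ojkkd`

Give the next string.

ojkjo

Treat ojkkd as a base-4 numeral over the given alphabet and add one, carrying through any trailing d's.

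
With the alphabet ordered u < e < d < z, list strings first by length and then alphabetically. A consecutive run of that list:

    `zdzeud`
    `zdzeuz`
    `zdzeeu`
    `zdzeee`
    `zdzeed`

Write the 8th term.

zdzede

Advancing 3 positions from zdzeed through zdzeed → zdzeez → zdzedu reaches term 8.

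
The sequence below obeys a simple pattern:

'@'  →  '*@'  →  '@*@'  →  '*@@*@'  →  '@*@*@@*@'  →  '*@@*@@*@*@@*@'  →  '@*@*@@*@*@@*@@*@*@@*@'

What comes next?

*@@*@@*@*@@*@@*@*@@*@*@@*@@*@*@@*@

Each term (from the third on) is the two preceding terms concatenated in order: term 3 = @·*@ = @*@.
Continuing: *@@*@@*@*@@*@ · @*@*@@*@*@@*@@*@*@@*@ gives term 8.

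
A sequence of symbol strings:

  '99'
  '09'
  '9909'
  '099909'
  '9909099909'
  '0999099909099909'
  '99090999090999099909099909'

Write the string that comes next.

099909990909990999090999090999099909099909

From term 3 onward, concatenate the second-to-last term with the last: 99·09 = 9909, 09·9909 = 099909, …
Continuing: 0999099909099909 · 99090999090999099909099909 gives term 8.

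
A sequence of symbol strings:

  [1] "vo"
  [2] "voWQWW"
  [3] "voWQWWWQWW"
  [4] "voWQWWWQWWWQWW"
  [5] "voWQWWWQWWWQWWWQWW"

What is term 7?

Each term is the previous one with WQWW appended.
From voWQWWWQWWWQWWWQWW, 2 further steps: voWQWWWQWWWQWWWQWW → voWQWWWQWWWQWWWQWWWQWW → (answer).

voWQWWWQWWWQWWWQWWWQWWWQWW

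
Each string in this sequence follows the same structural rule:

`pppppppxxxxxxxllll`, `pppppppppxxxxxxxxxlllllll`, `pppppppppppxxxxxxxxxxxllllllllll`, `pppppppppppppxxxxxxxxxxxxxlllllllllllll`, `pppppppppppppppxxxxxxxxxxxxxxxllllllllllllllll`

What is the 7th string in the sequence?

The n-th term is 2n+3 p's then 2n+3 x's then 3n-2 l's, where the shown terms are n = 2, 3, 4, 5, 6.
Setting n = 8 gives 19, 19, 22 characters in each block.

pppppppppppppppppppxxxxxxxxxxxxxxxxxxxllllllllllllllllllllll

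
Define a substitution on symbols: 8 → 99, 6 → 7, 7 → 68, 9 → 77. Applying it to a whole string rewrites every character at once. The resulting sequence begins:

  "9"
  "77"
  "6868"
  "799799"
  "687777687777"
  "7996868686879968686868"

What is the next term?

Applying the rule to each of the 22 symbols of 7996868686879968686868 gives the pieces 68 77 77 7 99 7 99 7 99 7 99 68 77 77 7 99 7 99 7 99 7 99, which concatenate to the answer.

687777799799799799687777799799799799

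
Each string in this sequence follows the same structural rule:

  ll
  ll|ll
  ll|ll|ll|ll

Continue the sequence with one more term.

Every step duplicates the string with '|' between the halves.
Doubling ll|ll|ll|ll with '|' between the halves:

ll|ll|ll|ll|ll|ll|ll|ll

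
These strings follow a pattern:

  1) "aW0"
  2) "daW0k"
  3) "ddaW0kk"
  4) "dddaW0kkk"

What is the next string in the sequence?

ddddaW0kkkk

Each term wraps the previous one in d on the left and k on the right.
So the next term is d·dddaW0kkk·k.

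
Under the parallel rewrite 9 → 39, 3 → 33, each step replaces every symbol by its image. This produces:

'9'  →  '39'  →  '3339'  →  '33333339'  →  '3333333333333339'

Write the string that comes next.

33333333333333333333333333333339

Applying the rule to each of the 16 symbols of 3333333333333339 gives the pieces 33 33 33 33 33 33 33 33 33 33 33 33 33 33 33 39, which concatenate to the answer.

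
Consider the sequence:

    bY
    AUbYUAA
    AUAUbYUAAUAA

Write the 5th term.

s(k+1) = AU·s(k)·UAA, so each term gains AU as a prefix and UAA as a suffix.
From AUAUbYUAAUAA, 2 further steps: AUAUbYUAAUAA → AUAUAUbYUAAUAAUAA → (answer).

AUAUAUAUbYUAAUAAUAAUAA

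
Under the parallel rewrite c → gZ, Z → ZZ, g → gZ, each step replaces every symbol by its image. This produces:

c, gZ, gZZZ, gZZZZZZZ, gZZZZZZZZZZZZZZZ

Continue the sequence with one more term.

gZZZZZZZZZZZZZZZZZZZZZZZZZZZZZZZ

Applying the rule to each of the 16 symbols of gZZZZZZZZZZZZZZZ gives the pieces gZ ZZ ZZ ZZ ZZ ZZ ZZ ZZ ZZ ZZ ZZ ZZ ZZ ZZ ZZ ZZ, which concatenate to the answer.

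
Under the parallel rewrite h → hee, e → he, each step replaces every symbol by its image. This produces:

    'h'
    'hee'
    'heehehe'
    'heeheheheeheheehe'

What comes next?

heeheheheeheheeheheeheheheeheheeheheheehe

Applying the rule to each of the 17 symbols of heeheheheeheheehe gives the pieces hee he he hee he hee he hee he he hee he hee he he hee he, which concatenate to the answer.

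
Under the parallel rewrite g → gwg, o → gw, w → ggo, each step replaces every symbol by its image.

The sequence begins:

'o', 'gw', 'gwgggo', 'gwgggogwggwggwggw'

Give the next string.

gwgggogwggwggwggwgwgggogwggwgggogwggwgggogwggwgggo

φ(gwgggogwggwggwggw) expands symbol-by-symbol to gwg ggo gwg gwg gwg gw gwg ggo gwg gwg ggo gwg gwg ggo gwg gwg ggo; joining the 17 pieces gives the next term.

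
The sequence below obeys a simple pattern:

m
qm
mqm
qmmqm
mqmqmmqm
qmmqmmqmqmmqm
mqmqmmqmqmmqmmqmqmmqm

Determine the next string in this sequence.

Each term (from the third on) is the two preceding terms concatenated in order: term 3 = m·qm = mqm.
The next term joins qmmqmmqmqmmqm and mqmqmmqmqmmqmmqmqmmqm.

qmmqmmqmqmmqmmqmqmmqmqmmqmmqmqmmqm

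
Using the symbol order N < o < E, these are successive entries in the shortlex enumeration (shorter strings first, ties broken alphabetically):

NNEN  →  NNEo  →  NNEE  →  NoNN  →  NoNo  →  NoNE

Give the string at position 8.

Nooo

Advancing 2 positions from NoNE through NoNE → NooN reaches term 8.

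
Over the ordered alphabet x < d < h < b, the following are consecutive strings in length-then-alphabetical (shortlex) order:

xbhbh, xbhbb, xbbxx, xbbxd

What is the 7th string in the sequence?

Continuing the enumeration 3 steps past xbbxd: xbbxd → xbbxh → xbbxb → (answer).

xbbdx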